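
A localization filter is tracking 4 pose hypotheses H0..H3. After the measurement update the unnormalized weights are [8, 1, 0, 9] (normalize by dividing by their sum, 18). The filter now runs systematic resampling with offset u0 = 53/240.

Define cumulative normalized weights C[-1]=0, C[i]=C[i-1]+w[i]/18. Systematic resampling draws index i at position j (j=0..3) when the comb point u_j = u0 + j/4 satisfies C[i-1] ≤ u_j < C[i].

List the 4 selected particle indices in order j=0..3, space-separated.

C = [4/9, 1/2, 1/2, 1]
j=0: u_0=53/240 ∈ [0, 4/9) → index 0
j=1: u_1=113/240 ∈ [4/9, 1/2) → index 1
j=2: u_2=173/240 ∈ [1/2, 1) → index 3
j=3: u_3=233/240 ∈ [1/2, 1) → index 3

0 1 3 3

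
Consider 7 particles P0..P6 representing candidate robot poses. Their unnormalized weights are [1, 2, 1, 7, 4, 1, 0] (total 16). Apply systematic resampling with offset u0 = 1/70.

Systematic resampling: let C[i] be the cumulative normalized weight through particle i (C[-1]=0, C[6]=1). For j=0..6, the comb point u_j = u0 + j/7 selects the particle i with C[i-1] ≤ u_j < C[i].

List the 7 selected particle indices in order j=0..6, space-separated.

C = [1/16, 3/16, 1/4, 11/16, 15/16, 1, 1]
j=0: u_0=1/70 ∈ [0, 1/16) → index 0
j=1: u_1=11/70 ∈ [1/16, 3/16) → index 1
j=2: u_2=3/10 ∈ [1/4, 11/16) → index 3
j=3: u_3=31/70 ∈ [1/4, 11/16) → index 3
j=4: u_4=41/70 ∈ [1/4, 11/16) → index 3
j=5: u_5=51/70 ∈ [11/16, 15/16) → index 4
j=6: u_6=61/70 ∈ [11/16, 15/16) → index 4

0 1 3 3 3 4 4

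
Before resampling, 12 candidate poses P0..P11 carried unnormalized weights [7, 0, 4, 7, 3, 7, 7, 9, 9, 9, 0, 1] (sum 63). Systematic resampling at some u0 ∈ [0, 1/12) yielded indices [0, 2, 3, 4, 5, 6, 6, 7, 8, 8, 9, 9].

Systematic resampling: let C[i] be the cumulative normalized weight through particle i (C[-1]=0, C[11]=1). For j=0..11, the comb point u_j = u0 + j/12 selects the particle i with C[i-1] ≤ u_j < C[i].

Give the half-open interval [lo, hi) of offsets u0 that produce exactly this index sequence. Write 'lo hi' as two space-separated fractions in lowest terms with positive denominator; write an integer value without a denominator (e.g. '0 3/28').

C = [1/9, 1/9, 11/63, 2/7, 1/3, 4/9, 5/9, 44/63, 53/63, 62/63, 62/63, 1]
j=0 picked index 0: u0 ∈ [0, 1/9)
j=1 picked index 2: u0 ∈ [1/36, 23/252)
j=2 picked index 3: u0 ∈ [1/126, 5/42)
j=3 picked index 4: u0 ∈ [1/28, 1/12)
j=4 picked index 5: u0 ∈ [0, 1/9)
j=5 picked index 6: u0 ∈ [1/36, 5/36)
j=6 picked index 6: u0 ∈ [-1/18, 1/18)
j=7 picked index 7: u0 ∈ [-1/36, 29/252)
j=8 picked index 8: u0 ∈ [2/63, 11/63)
j=9 picked index 8: u0 ∈ [-13/252, 23/252)
j=10 picked index 9: u0 ∈ [1/126, 19/126)
j=11 picked index 9: u0 ∈ [-19/252, 17/252)
intersection: [1/28, 1/18)

1/28 1/18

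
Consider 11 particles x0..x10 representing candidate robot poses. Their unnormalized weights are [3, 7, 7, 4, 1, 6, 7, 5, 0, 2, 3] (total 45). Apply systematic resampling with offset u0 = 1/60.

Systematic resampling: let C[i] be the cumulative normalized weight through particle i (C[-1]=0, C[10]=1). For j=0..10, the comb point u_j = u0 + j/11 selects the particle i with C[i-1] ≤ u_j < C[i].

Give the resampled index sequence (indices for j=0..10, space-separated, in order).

C = [1/15, 2/9, 17/45, 7/15, 22/45, 28/45, 7/9, 8/9, 8/9, 14/15, 1]
j=0: u_0=1/60 ∈ [0, 1/15) → index 0
j=1: u_1=71/660 ∈ [1/15, 2/9) → index 1
j=2: u_2=131/660 ∈ [1/15, 2/9) → index 1
j=3: u_3=191/660 ∈ [2/9, 17/45) → index 2
j=4: u_4=251/660 ∈ [17/45, 7/15) → index 3
j=5: u_5=311/660 ∈ [7/15, 22/45) → index 4
j=6: u_6=371/660 ∈ [22/45, 28/45) → index 5
j=7: u_7=431/660 ∈ [28/45, 7/9) → index 6
j=8: u_8=491/660 ∈ [28/45, 7/9) → index 6
j=9: u_9=551/660 ∈ [7/9, 8/9) → index 7
j=10: u_10=611/660 ∈ [8/9, 14/15) → index 9

0 1 1 2 3 4 5 6 6 7 9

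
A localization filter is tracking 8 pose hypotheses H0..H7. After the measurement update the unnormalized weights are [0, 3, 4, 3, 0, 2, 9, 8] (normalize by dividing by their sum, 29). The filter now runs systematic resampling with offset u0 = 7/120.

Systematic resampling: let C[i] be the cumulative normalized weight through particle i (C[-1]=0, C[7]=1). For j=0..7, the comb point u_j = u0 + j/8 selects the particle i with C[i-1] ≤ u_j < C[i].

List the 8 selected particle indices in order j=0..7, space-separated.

C = [0, 3/29, 7/29, 10/29, 10/29, 12/29, 21/29, 1]
j=0: u_0=7/120 ∈ [0, 3/29) → index 1
j=1: u_1=11/60 ∈ [3/29, 7/29) → index 2
j=2: u_2=37/120 ∈ [7/29, 10/29) → index 3
j=3: u_3=13/30 ∈ [12/29, 21/29) → index 6
j=4: u_4=67/120 ∈ [12/29, 21/29) → index 6
j=5: u_5=41/60 ∈ [12/29, 21/29) → index 6
j=6: u_6=97/120 ∈ [21/29, 1) → index 7
j=7: u_7=14/15 ∈ [21/29, 1) → index 7

1 2 3 6 6 6 7 7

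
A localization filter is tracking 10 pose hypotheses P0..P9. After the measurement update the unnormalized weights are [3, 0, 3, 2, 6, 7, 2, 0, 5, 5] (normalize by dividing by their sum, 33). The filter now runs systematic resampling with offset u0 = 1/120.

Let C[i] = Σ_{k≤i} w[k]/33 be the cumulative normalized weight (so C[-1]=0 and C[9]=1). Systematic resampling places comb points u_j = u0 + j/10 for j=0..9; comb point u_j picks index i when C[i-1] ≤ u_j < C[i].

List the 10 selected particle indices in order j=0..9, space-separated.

0 2 3 4 4 5 5 8 8 9

C = [1/11, 1/11, 2/11, 8/33, 14/33, 7/11, 23/33, 23/33, 28/33, 1]
j=0: u_0=1/120 ∈ [0, 1/11) → index 0
j=1: u_1=13/120 ∈ [1/11, 2/11) → index 2
j=2: u_2=5/24 ∈ [2/11, 8/33) → index 3
j=3: u_3=37/120 ∈ [8/33, 14/33) → index 4
j=4: u_4=49/120 ∈ [8/33, 14/33) → index 4
j=5: u_5=61/120 ∈ [14/33, 7/11) → index 5
j=6: u_6=73/120 ∈ [14/33, 7/11) → index 5
j=7: u_7=17/24 ∈ [23/33, 28/33) → index 8
j=8: u_8=97/120 ∈ [23/33, 28/33) → index 8
j=9: u_9=109/120 ∈ [28/33, 1) → index 9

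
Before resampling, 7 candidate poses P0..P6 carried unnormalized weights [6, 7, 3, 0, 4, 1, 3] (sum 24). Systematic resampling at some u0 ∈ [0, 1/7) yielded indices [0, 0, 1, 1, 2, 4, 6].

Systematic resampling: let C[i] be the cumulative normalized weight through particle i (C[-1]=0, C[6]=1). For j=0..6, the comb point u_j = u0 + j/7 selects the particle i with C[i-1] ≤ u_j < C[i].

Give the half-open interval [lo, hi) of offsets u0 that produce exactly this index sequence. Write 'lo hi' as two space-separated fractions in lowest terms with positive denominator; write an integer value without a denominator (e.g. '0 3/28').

1/56 2/21

C = [1/4, 13/24, 2/3, 2/3, 5/6, 7/8, 1]
j=0 picked index 0: u0 ∈ [0, 1/4)
j=1 picked index 0: u0 ∈ [-1/7, 3/28)
j=2 picked index 1: u0 ∈ [-1/28, 43/168)
j=3 picked index 1: u0 ∈ [-5/28, 19/168)
j=4 picked index 2: u0 ∈ [-5/168, 2/21)
j=5 picked index 4: u0 ∈ [-1/21, 5/42)
j=6 picked index 6: u0 ∈ [1/56, 1/7)
intersection: [1/56, 2/21)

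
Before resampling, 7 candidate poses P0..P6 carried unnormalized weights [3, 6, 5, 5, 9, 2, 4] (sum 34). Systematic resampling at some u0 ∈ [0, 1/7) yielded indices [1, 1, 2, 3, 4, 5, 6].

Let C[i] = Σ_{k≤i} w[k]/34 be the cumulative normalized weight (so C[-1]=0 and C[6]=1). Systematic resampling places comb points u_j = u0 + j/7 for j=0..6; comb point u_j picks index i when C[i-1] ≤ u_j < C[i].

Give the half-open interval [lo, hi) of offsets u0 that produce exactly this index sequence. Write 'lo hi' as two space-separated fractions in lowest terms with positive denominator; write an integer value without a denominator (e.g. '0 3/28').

13/119 29/238

C = [3/34, 9/34, 7/17, 19/34, 14/17, 15/17, 1]
j=0 picked index 1: u0 ∈ [3/34, 9/34)
j=1 picked index 1: u0 ∈ [-13/238, 29/238)
j=2 picked index 2: u0 ∈ [-5/238, 15/119)
j=3 picked index 3: u0 ∈ [-2/119, 31/238)
j=4 picked index 4: u0 ∈ [-3/238, 30/119)
j=5 picked index 5: u0 ∈ [13/119, 20/119)
j=6 picked index 6: u0 ∈ [3/119, 1/7)
intersection: [13/119, 29/238)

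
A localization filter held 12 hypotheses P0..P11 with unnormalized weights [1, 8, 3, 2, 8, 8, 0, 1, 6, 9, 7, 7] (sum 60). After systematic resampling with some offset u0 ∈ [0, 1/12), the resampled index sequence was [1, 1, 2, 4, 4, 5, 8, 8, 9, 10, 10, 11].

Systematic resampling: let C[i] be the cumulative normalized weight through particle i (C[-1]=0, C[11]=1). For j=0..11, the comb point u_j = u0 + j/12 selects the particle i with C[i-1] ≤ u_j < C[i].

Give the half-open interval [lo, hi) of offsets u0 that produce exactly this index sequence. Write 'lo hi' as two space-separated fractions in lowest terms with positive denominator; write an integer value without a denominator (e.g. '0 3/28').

C = [1/60, 3/20, 1/5, 7/30, 11/30, 1/2, 1/2, 31/60, 37/60, 23/30, 53/60, 1]
j=0 picked index 1: u0 ∈ [1/60, 3/20)
j=1 picked index 1: u0 ∈ [-1/15, 1/15)
j=2 picked index 2: u0 ∈ [-1/60, 1/30)
j=3 picked index 4: u0 ∈ [-1/60, 7/60)
j=4 picked index 4: u0 ∈ [-1/10, 1/30)
j=5 picked index 5: u0 ∈ [-1/20, 1/12)
j=6 picked index 8: u0 ∈ [1/60, 7/60)
j=7 picked index 8: u0 ∈ [-1/15, 1/30)
j=8 picked index 9: u0 ∈ [-1/20, 1/10)
j=9 picked index 10: u0 ∈ [1/60, 2/15)
j=10 picked index 10: u0 ∈ [-1/15, 1/20)
j=11 picked index 11: u0 ∈ [-1/30, 1/12)
intersection: [1/60, 1/30)

1/60 1/30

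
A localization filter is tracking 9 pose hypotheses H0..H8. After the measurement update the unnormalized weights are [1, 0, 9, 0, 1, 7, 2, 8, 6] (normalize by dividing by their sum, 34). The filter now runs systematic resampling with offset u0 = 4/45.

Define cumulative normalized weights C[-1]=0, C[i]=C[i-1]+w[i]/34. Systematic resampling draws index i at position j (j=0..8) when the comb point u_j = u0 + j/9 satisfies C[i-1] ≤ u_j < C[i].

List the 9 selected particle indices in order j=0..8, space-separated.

2 2 4 5 6 7 7 8 8

C = [1/34, 1/34, 5/17, 5/17, 11/34, 9/17, 10/17, 14/17, 1]
j=0: u_0=4/45 ∈ [1/34, 5/17) → index 2
j=1: u_1=1/5 ∈ [1/34, 5/17) → index 2
j=2: u_2=14/45 ∈ [5/17, 11/34) → index 4
j=3: u_3=19/45 ∈ [11/34, 9/17) → index 5
j=4: u_4=8/15 ∈ [9/17, 10/17) → index 6
j=5: u_5=29/45 ∈ [10/17, 14/17) → index 7
j=6: u_6=34/45 ∈ [10/17, 14/17) → index 7
j=7: u_7=13/15 ∈ [14/17, 1) → index 8
j=8: u_8=44/45 ∈ [14/17, 1) → index 8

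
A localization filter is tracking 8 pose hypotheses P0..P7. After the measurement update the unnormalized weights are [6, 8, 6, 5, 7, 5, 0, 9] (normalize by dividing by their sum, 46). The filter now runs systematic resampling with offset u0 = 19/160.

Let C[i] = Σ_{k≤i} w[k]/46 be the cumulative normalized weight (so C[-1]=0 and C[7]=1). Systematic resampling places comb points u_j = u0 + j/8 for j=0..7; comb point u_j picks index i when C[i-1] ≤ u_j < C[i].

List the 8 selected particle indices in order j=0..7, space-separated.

C = [3/23, 7/23, 10/23, 25/46, 16/23, 37/46, 37/46, 1]
j=0: u_0=19/160 ∈ [0, 3/23) → index 0
j=1: u_1=39/160 ∈ [3/23, 7/23) → index 1
j=2: u_2=59/160 ∈ [7/23, 10/23) → index 2
j=3: u_3=79/160 ∈ [10/23, 25/46) → index 3
j=4: u_4=99/160 ∈ [25/46, 16/23) → index 4
j=5: u_5=119/160 ∈ [16/23, 37/46) → index 5
j=6: u_6=139/160 ∈ [37/46, 1) → index 7
j=7: u_7=159/160 ∈ [37/46, 1) → index 7

0 1 2 3 4 5 7 7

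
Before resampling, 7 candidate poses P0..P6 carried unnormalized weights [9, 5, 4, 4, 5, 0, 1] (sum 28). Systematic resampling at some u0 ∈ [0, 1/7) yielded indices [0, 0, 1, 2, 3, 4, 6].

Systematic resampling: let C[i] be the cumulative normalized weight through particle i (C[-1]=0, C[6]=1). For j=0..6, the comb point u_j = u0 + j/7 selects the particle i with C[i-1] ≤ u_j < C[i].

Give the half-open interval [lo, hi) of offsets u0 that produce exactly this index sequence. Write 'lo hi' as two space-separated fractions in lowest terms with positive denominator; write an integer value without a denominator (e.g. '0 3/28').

3/28 1/7

C = [9/28, 1/2, 9/14, 11/14, 27/28, 27/28, 1]
j=0 picked index 0: u0 ∈ [0, 9/28)
j=1 picked index 0: u0 ∈ [-1/7, 5/28)
j=2 picked index 1: u0 ∈ [1/28, 3/14)
j=3 picked index 2: u0 ∈ [1/14, 3/14)
j=4 picked index 3: u0 ∈ [1/14, 3/14)
j=5 picked index 4: u0 ∈ [1/14, 1/4)
j=6 picked index 6: u0 ∈ [3/28, 1/7)
intersection: [3/28, 1/7)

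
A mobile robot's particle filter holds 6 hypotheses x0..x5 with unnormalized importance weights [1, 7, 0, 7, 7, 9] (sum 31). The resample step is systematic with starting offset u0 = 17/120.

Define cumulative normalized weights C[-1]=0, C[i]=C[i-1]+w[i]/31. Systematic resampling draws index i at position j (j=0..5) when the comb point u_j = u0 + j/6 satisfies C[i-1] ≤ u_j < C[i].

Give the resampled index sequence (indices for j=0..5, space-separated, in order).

C = [1/31, 8/31, 8/31, 15/31, 22/31, 1]
j=0: u_0=17/120 ∈ [1/31, 8/31) → index 1
j=1: u_1=37/120 ∈ [8/31, 15/31) → index 3
j=2: u_2=19/40 ∈ [8/31, 15/31) → index 3
j=3: u_3=77/120 ∈ [15/31, 22/31) → index 4
j=4: u_4=97/120 ∈ [22/31, 1) → index 5
j=5: u_5=39/40 ∈ [22/31, 1) → index 5

1 3 3 4 5 5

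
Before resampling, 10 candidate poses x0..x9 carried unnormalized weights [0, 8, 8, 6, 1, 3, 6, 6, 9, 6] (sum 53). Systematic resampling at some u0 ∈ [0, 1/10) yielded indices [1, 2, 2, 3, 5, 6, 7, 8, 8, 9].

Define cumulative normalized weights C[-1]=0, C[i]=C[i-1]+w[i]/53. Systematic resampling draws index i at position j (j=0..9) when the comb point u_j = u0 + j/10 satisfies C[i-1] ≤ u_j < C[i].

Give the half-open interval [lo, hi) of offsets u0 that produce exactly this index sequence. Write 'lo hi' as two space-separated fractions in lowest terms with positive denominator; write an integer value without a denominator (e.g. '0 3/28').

C = [0, 8/53, 16/53, 22/53, 23/53, 26/53, 32/53, 38/53, 47/53, 1]
j=0 picked index 1: u0 ∈ [0, 8/53)
j=1 picked index 2: u0 ∈ [27/530, 107/530)
j=2 picked index 2: u0 ∈ [-13/265, 27/265)
j=3 picked index 3: u0 ∈ [1/530, 61/530)
j=4 picked index 5: u0 ∈ [9/265, 24/265)
j=5 picked index 6: u0 ∈ [-1/106, 11/106)
j=6 picked index 7: u0 ∈ [1/265, 31/265)
j=7 picked index 8: u0 ∈ [9/530, 99/530)
j=8 picked index 8: u0 ∈ [-22/265, 23/265)
j=9 picked index 9: u0 ∈ [-7/530, 1/10)
intersection: [27/530, 23/265)

27/530 23/265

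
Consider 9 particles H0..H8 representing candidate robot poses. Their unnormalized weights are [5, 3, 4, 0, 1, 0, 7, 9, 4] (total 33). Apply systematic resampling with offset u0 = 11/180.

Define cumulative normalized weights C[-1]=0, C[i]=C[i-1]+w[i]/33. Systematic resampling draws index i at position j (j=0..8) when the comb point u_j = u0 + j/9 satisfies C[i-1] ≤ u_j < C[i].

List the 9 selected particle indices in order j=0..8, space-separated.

C = [5/33, 8/33, 4/11, 4/11, 13/33, 13/33, 20/33, 29/33, 1]
j=0: u_0=11/180 ∈ [0, 5/33) → index 0
j=1: u_1=31/180 ∈ [5/33, 8/33) → index 1
j=2: u_2=17/60 ∈ [8/33, 4/11) → index 2
j=3: u_3=71/180 ∈ [13/33, 20/33) → index 6
j=4: u_4=91/180 ∈ [13/33, 20/33) → index 6
j=5: u_5=37/60 ∈ [20/33, 29/33) → index 7
j=6: u_6=131/180 ∈ [20/33, 29/33) → index 7
j=7: u_7=151/180 ∈ [20/33, 29/33) → index 7
j=8: u_8=19/20 ∈ [29/33, 1) → index 8

0 1 2 6 6 7 7 7 8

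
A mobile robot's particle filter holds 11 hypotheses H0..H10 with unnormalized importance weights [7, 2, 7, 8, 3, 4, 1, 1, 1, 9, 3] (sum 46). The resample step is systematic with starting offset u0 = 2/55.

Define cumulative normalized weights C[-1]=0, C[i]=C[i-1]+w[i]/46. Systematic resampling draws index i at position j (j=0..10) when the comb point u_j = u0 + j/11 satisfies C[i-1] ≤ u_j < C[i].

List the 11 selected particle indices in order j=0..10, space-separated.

C = [7/46, 9/46, 8/23, 12/23, 27/46, 31/46, 16/23, 33/46, 17/23, 43/46, 1]
j=0: u_0=2/55 ∈ [0, 7/46) → index 0
j=1: u_1=7/55 ∈ [0, 7/46) → index 0
j=2: u_2=12/55 ∈ [9/46, 8/23) → index 2
j=3: u_3=17/55 ∈ [9/46, 8/23) → index 2
j=4: u_4=2/5 ∈ [8/23, 12/23) → index 3
j=5: u_5=27/55 ∈ [8/23, 12/23) → index 3
j=6: u_6=32/55 ∈ [12/23, 27/46) → index 4
j=7: u_7=37/55 ∈ [27/46, 31/46) → index 5
j=8: u_8=42/55 ∈ [17/23, 43/46) → index 9
j=9: u_9=47/55 ∈ [17/23, 43/46) → index 9
j=10: u_10=52/55 ∈ [43/46, 1) → index 10

0 0 2 2 3 3 4 5 9 9 10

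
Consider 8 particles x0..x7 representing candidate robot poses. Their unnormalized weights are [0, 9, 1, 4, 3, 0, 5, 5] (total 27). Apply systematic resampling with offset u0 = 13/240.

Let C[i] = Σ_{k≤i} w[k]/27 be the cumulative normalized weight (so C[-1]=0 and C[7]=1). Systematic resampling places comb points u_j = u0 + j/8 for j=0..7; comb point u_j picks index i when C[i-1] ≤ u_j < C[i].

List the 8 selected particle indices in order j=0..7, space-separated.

C = [0, 1/3, 10/27, 14/27, 17/27, 17/27, 22/27, 1]
j=0: u_0=13/240 ∈ [0, 1/3) → index 1
j=1: u_1=43/240 ∈ [0, 1/3) → index 1
j=2: u_2=73/240 ∈ [0, 1/3) → index 1
j=3: u_3=103/240 ∈ [10/27, 14/27) → index 3
j=4: u_4=133/240 ∈ [14/27, 17/27) → index 4
j=5: u_5=163/240 ∈ [17/27, 22/27) → index 6
j=6: u_6=193/240 ∈ [17/27, 22/27) → index 6
j=7: u_7=223/240 ∈ [22/27, 1) → index 7

1 1 1 3 4 6 6 7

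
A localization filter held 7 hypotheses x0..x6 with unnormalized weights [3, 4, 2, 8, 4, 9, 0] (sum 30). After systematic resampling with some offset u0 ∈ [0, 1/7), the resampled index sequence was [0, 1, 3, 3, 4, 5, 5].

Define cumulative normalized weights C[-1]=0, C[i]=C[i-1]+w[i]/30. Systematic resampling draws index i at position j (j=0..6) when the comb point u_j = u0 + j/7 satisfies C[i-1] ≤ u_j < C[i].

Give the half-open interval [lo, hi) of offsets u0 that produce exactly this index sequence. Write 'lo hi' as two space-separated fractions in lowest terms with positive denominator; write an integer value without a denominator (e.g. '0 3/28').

C = [1/10, 7/30, 3/10, 17/30, 7/10, 1, 1]
j=0 picked index 0: u0 ∈ [0, 1/10)
j=1 picked index 1: u0 ∈ [-3/70, 19/210)
j=2 picked index 3: u0 ∈ [1/70, 59/210)
j=3 picked index 3: u0 ∈ [-9/70, 29/210)
j=4 picked index 4: u0 ∈ [-1/210, 9/70)
j=5 picked index 5: u0 ∈ [-1/70, 2/7)
j=6 picked index 5: u0 ∈ [-11/70, 1/7)
intersection: [1/70, 19/210)

1/70 19/210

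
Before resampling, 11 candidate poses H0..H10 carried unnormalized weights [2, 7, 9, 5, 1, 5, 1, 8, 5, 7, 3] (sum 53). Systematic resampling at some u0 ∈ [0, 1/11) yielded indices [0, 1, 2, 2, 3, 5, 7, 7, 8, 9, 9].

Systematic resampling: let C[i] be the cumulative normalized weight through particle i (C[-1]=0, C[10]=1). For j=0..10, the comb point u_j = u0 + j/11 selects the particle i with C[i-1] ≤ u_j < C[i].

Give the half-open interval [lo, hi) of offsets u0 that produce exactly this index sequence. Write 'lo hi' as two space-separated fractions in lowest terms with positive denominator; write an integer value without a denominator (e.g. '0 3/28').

C = [2/53, 9/53, 18/53, 23/53, 24/53, 29/53, 30/53, 38/53, 43/53, 50/53, 1]
j=0 picked index 0: u0 ∈ [0, 2/53)
j=1 picked index 1: u0 ∈ [-31/583, 46/583)
j=2 picked index 2: u0 ∈ [-7/583, 92/583)
j=3 picked index 2: u0 ∈ [-60/583, 39/583)
j=4 picked index 3: u0 ∈ [-14/583, 41/583)
j=5 picked index 5: u0 ∈ [-1/583, 54/583)
j=6 picked index 7: u0 ∈ [12/583, 100/583)
j=7 picked index 7: u0 ∈ [-41/583, 47/583)
j=8 picked index 8: u0 ∈ [-6/583, 49/583)
j=9 picked index 9: u0 ∈ [-4/583, 73/583)
j=10 picked index 9: u0 ∈ [-57/583, 20/583)
intersection: [12/583, 20/583)

12/583 20/583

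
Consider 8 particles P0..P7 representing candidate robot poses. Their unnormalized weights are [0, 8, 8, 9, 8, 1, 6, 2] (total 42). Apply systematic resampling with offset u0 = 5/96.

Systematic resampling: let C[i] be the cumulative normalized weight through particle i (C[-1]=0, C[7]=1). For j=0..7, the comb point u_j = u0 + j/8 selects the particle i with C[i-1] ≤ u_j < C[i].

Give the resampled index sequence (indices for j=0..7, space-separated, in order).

C = [0, 4/21, 8/21, 25/42, 11/14, 17/21, 20/21, 1]
j=0: u_0=5/96 ∈ [0, 4/21) → index 1
j=1: u_1=17/96 ∈ [0, 4/21) → index 1
j=2: u_2=29/96 ∈ [4/21, 8/21) → index 2
j=3: u_3=41/96 ∈ [8/21, 25/42) → index 3
j=4: u_4=53/96 ∈ [8/21, 25/42) → index 3
j=5: u_5=65/96 ∈ [25/42, 11/14) → index 4
j=6: u_6=77/96 ∈ [11/14, 17/21) → index 5
j=7: u_7=89/96 ∈ [17/21, 20/21) → index 6

1 1 2 3 3 4 5 6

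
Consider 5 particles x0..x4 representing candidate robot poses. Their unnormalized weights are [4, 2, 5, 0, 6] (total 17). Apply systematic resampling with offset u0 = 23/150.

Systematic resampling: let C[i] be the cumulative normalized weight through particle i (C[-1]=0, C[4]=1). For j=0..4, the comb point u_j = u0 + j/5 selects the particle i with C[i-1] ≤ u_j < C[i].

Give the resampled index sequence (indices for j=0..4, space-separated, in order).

0 2 2 4 4

C = [4/17, 6/17, 11/17, 11/17, 1]
j=0: u_0=23/150 ∈ [0, 4/17) → index 0
j=1: u_1=53/150 ∈ [6/17, 11/17) → index 2
j=2: u_2=83/150 ∈ [6/17, 11/17) → index 2
j=3: u_3=113/150 ∈ [11/17, 1) → index 4
j=4: u_4=143/150 ∈ [11/17, 1) → index 4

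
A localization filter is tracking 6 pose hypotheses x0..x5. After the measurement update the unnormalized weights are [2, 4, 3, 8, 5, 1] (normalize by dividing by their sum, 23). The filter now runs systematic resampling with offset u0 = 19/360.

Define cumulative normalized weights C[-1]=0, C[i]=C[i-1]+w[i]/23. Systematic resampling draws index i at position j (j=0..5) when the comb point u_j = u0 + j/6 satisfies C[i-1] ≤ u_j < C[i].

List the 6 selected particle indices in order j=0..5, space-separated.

0 1 2 3 3 4

C = [2/23, 6/23, 9/23, 17/23, 22/23, 1]
j=0: u_0=19/360 ∈ [0, 2/23) → index 0
j=1: u_1=79/360 ∈ [2/23, 6/23) → index 1
j=2: u_2=139/360 ∈ [6/23, 9/23) → index 2
j=3: u_3=199/360 ∈ [9/23, 17/23) → index 3
j=4: u_4=259/360 ∈ [9/23, 17/23) → index 3
j=5: u_5=319/360 ∈ [17/23, 22/23) → index 4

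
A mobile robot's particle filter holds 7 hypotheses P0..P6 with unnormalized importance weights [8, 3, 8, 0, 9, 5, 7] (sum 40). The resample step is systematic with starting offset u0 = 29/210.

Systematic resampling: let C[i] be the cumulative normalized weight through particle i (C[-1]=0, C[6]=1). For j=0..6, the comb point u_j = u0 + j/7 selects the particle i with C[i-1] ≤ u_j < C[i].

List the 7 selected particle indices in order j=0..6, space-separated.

0 2 2 4 5 6 6

C = [1/5, 11/40, 19/40, 19/40, 7/10, 33/40, 1]
j=0: u_0=29/210 ∈ [0, 1/5) → index 0
j=1: u_1=59/210 ∈ [11/40, 19/40) → index 2
j=2: u_2=89/210 ∈ [11/40, 19/40) → index 2
j=3: u_3=17/30 ∈ [19/40, 7/10) → index 4
j=4: u_4=149/210 ∈ [7/10, 33/40) → index 5
j=5: u_5=179/210 ∈ [33/40, 1) → index 6
j=6: u_6=209/210 ∈ [33/40, 1) → index 6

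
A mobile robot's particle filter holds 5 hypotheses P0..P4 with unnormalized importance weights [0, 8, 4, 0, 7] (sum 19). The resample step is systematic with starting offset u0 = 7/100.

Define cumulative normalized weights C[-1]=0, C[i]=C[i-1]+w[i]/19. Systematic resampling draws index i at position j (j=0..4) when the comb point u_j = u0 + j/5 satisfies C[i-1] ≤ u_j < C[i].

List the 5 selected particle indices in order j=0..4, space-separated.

C = [0, 8/19, 12/19, 12/19, 1]
j=0: u_0=7/100 ∈ [0, 8/19) → index 1
j=1: u_1=27/100 ∈ [0, 8/19) → index 1
j=2: u_2=47/100 ∈ [8/19, 12/19) → index 2
j=3: u_3=67/100 ∈ [12/19, 1) → index 4
j=4: u_4=87/100 ∈ [12/19, 1) → index 4

1 1 2 4 4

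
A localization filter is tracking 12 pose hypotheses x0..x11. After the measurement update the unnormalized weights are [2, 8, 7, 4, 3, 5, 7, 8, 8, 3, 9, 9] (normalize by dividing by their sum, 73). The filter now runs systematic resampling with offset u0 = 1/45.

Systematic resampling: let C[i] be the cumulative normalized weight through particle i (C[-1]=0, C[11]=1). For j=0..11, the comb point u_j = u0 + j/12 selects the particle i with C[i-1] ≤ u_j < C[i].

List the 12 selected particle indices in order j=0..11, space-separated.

0 1 2 3 5 6 7 8 8 10 10 11

C = [2/73, 10/73, 17/73, 21/73, 24/73, 29/73, 36/73, 44/73, 52/73, 55/73, 64/73, 1]
j=0: u_0=1/45 ∈ [0, 2/73) → index 0
j=1: u_1=19/180 ∈ [2/73, 10/73) → index 1
j=2: u_2=17/90 ∈ [10/73, 17/73) → index 2
j=3: u_3=49/180 ∈ [17/73, 21/73) → index 3
j=4: u_4=16/45 ∈ [24/73, 29/73) → index 5
j=5: u_5=79/180 ∈ [29/73, 36/73) → index 6
j=6: u_6=47/90 ∈ [36/73, 44/73) → index 7
j=7: u_7=109/180 ∈ [44/73, 52/73) → index 8
j=8: u_8=31/45 ∈ [44/73, 52/73) → index 8
j=9: u_9=139/180 ∈ [55/73, 64/73) → index 10
j=10: u_10=77/90 ∈ [55/73, 64/73) → index 10
j=11: u_11=169/180 ∈ [64/73, 1) → index 11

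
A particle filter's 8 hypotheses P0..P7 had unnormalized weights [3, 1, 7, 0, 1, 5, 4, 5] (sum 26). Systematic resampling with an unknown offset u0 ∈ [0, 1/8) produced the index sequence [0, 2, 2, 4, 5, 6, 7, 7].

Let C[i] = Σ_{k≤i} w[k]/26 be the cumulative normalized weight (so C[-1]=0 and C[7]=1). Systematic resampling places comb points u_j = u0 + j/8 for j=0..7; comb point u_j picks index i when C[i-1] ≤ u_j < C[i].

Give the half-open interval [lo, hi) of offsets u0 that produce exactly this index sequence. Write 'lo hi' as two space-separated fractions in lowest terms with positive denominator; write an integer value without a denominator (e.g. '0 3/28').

3/52 9/104

C = [3/26, 2/13, 11/26, 11/26, 6/13, 17/26, 21/26, 1]
j=0 picked index 0: u0 ∈ [0, 3/26)
j=1 picked index 2: u0 ∈ [3/104, 31/104)
j=2 picked index 2: u0 ∈ [-5/52, 9/52)
j=3 picked index 4: u0 ∈ [5/104, 9/104)
j=4 picked index 5: u0 ∈ [-1/26, 2/13)
j=5 picked index 6: u0 ∈ [3/104, 19/104)
j=6 picked index 7: u0 ∈ [3/52, 1/4)
j=7 picked index 7: u0 ∈ [-7/104, 1/8)
intersection: [3/52, 9/104)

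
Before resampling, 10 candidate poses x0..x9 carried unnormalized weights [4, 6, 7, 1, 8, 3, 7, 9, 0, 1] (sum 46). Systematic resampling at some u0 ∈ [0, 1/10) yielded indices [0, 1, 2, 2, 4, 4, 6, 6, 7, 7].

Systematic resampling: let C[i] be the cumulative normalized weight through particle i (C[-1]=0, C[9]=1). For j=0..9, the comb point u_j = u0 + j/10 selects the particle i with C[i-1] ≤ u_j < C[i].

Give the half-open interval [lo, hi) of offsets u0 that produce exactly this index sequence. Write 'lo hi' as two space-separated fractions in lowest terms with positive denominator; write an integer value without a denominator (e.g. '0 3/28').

7/230 3/46

C = [2/23, 5/23, 17/46, 9/23, 13/23, 29/46, 18/23, 45/46, 45/46, 1]
j=0 picked index 0: u0 ∈ [0, 2/23)
j=1 picked index 1: u0 ∈ [-3/230, 27/230)
j=2 picked index 2: u0 ∈ [2/115, 39/230)
j=3 picked index 2: u0 ∈ [-19/230, 8/115)
j=4 picked index 4: u0 ∈ [-1/115, 19/115)
j=5 picked index 4: u0 ∈ [-5/46, 3/46)
j=6 picked index 6: u0 ∈ [7/230, 21/115)
j=7 picked index 6: u0 ∈ [-8/115, 19/230)
j=8 picked index 7: u0 ∈ [-2/115, 41/230)
j=9 picked index 7: u0 ∈ [-27/230, 9/115)
intersection: [7/230, 3/46)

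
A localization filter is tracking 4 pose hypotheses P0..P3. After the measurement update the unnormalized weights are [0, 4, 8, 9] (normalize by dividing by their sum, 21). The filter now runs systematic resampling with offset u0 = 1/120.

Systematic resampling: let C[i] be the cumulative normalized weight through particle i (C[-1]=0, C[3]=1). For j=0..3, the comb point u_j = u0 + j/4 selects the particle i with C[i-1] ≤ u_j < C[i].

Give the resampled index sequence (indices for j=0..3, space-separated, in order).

C = [0, 4/21, 4/7, 1]
j=0: u_0=1/120 ∈ [0, 4/21) → index 1
j=1: u_1=31/120 ∈ [4/21, 4/7) → index 2
j=2: u_2=61/120 ∈ [4/21, 4/7) → index 2
j=3: u_3=91/120 ∈ [4/7, 1) → index 3

1 2 2 3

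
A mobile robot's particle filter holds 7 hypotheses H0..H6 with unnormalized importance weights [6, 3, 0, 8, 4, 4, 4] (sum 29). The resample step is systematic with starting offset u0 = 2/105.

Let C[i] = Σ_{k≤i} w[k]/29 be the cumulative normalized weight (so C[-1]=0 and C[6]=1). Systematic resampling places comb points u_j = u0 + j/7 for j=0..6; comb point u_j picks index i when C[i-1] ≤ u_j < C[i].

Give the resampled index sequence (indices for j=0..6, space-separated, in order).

C = [6/29, 9/29, 9/29, 17/29, 21/29, 25/29, 1]
j=0: u_0=2/105 ∈ [0, 6/29) → index 0
j=1: u_1=17/105 ∈ [0, 6/29) → index 0
j=2: u_2=32/105 ∈ [6/29, 9/29) → index 1
j=3: u_3=47/105 ∈ [9/29, 17/29) → index 3
j=4: u_4=62/105 ∈ [17/29, 21/29) → index 4
j=5: u_5=11/15 ∈ [21/29, 25/29) → index 5
j=6: u_6=92/105 ∈ [25/29, 1) → index 6

0 0 1 3 4 5 6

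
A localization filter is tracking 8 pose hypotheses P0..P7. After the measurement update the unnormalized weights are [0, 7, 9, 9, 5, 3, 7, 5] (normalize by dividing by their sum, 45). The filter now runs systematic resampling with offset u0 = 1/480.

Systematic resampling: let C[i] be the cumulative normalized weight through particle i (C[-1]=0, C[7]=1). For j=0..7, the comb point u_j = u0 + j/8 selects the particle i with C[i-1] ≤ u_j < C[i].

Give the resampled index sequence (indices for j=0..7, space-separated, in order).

C = [0, 7/45, 16/45, 5/9, 2/3, 11/15, 8/9, 1]
j=0: u_0=1/480 ∈ [0, 7/45) → index 1
j=1: u_1=61/480 ∈ [0, 7/45) → index 1
j=2: u_2=121/480 ∈ [7/45, 16/45) → index 2
j=3: u_3=181/480 ∈ [16/45, 5/9) → index 3
j=4: u_4=241/480 ∈ [16/45, 5/9) → index 3
j=5: u_5=301/480 ∈ [5/9, 2/3) → index 4
j=6: u_6=361/480 ∈ [11/15, 8/9) → index 6
j=7: u_7=421/480 ∈ [11/15, 8/9) → index 6

1 1 2 3 3 4 6 6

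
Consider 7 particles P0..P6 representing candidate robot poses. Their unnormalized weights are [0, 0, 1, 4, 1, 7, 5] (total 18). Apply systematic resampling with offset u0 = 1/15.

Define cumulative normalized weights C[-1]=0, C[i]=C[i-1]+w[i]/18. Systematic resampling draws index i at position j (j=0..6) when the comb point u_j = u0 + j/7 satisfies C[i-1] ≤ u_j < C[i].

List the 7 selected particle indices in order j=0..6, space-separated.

C = [0, 0, 1/18, 5/18, 1/3, 13/18, 1]
j=0: u_0=1/15 ∈ [1/18, 5/18) → index 3
j=1: u_1=22/105 ∈ [1/18, 5/18) → index 3
j=2: u_2=37/105 ∈ [1/3, 13/18) → index 5
j=3: u_3=52/105 ∈ [1/3, 13/18) → index 5
j=4: u_4=67/105 ∈ [1/3, 13/18) → index 5
j=5: u_5=82/105 ∈ [13/18, 1) → index 6
j=6: u_6=97/105 ∈ [13/18, 1) → index 6

3 3 5 5 5 6 6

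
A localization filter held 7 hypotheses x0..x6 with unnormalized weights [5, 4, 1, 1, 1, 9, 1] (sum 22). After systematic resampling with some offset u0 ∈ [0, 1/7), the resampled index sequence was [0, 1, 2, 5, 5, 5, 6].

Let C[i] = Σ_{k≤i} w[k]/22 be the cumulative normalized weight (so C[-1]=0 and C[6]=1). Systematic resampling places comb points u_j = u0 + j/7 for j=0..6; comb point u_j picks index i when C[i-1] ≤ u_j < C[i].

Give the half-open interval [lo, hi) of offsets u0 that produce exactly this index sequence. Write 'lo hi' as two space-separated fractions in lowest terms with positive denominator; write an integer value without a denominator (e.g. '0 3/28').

C = [5/22, 9/22, 5/11, 1/2, 6/11, 21/22, 1]
j=0 picked index 0: u0 ∈ [0, 5/22)
j=1 picked index 1: u0 ∈ [13/154, 41/154)
j=2 picked index 2: u0 ∈ [19/154, 13/77)
j=3 picked index 5: u0 ∈ [9/77, 81/154)
j=4 picked index 5: u0 ∈ [-2/77, 59/154)
j=5 picked index 5: u0 ∈ [-13/77, 37/154)
j=6 picked index 6: u0 ∈ [15/154, 1/7)
intersection: [19/154, 1/7)

19/154 1/7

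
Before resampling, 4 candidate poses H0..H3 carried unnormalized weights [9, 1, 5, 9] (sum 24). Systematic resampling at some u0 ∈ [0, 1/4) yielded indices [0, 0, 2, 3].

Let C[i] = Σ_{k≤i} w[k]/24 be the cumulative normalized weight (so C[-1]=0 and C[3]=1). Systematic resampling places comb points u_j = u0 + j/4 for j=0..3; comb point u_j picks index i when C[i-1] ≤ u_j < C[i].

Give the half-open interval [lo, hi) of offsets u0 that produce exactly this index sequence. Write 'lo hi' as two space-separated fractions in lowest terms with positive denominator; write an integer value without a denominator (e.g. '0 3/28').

C = [3/8, 5/12, 5/8, 1]
j=0 picked index 0: u0 ∈ [0, 3/8)
j=1 picked index 0: u0 ∈ [-1/4, 1/8)
j=2 picked index 2: u0 ∈ [-1/12, 1/8)
j=3 picked index 3: u0 ∈ [-1/8, 1/4)
intersection: [0, 1/8)

0 1/8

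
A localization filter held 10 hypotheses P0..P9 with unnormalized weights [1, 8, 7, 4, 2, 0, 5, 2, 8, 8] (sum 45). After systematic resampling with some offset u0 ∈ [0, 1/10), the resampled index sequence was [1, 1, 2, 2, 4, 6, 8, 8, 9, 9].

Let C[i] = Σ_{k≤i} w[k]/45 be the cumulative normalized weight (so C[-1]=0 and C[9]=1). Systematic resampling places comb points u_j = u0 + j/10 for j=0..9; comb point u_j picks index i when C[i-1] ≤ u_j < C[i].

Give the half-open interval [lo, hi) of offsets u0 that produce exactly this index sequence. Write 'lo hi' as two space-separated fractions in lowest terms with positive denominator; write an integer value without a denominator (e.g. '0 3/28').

C = [1/45, 1/5, 16/45, 4/9, 22/45, 22/45, 3/5, 29/45, 37/45, 1]
j=0 picked index 1: u0 ∈ [1/45, 1/5)
j=1 picked index 1: u0 ∈ [-7/90, 1/10)
j=2 picked index 2: u0 ∈ [0, 7/45)
j=3 picked index 2: u0 ∈ [-1/10, 1/18)
j=4 picked index 4: u0 ∈ [2/45, 4/45)
j=5 picked index 6: u0 ∈ [-1/90, 1/10)
j=6 picked index 8: u0 ∈ [2/45, 2/9)
j=7 picked index 8: u0 ∈ [-1/18, 11/90)
j=8 picked index 9: u0 ∈ [1/45, 1/5)
j=9 picked index 9: u0 ∈ [-7/90, 1/10)
intersection: [2/45, 1/18)

2/45 1/18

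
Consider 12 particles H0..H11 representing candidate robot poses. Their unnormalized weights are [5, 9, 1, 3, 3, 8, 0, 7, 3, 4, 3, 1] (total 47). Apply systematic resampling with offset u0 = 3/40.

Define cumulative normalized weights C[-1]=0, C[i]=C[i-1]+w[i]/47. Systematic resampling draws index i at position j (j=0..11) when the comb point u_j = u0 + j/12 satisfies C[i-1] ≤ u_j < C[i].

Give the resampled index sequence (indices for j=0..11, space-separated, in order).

C = [5/47, 14/47, 15/47, 18/47, 21/47, 29/47, 29/47, 36/47, 39/47, 43/47, 46/47, 1]
j=0: u_0=3/40 ∈ [0, 5/47) → index 0
j=1: u_1=19/120 ∈ [5/47, 14/47) → index 1
j=2: u_2=29/120 ∈ [5/47, 14/47) → index 1
j=3: u_3=13/40 ∈ [15/47, 18/47) → index 3
j=4: u_4=49/120 ∈ [18/47, 21/47) → index 4
j=5: u_5=59/120 ∈ [21/47, 29/47) → index 5
j=6: u_6=23/40 ∈ [21/47, 29/47) → index 5
j=7: u_7=79/120 ∈ [29/47, 36/47) → index 7
j=8: u_8=89/120 ∈ [29/47, 36/47) → index 7
j=9: u_9=33/40 ∈ [36/47, 39/47) → index 8
j=10: u_10=109/120 ∈ [39/47, 43/47) → index 9
j=11: u_11=119/120 ∈ [46/47, 1) → index 11

0 1 1 3 4 5 5 7 7 8 9 11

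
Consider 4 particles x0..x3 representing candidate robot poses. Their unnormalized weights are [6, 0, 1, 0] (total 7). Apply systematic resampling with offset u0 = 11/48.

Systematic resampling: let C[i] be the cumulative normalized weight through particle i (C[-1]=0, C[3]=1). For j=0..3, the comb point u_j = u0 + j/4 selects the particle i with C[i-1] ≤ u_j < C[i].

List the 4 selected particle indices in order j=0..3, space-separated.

C = [6/7, 6/7, 1, 1]
j=0: u_0=11/48 ∈ [0, 6/7) → index 0
j=1: u_1=23/48 ∈ [0, 6/7) → index 0
j=2: u_2=35/48 ∈ [0, 6/7) → index 0
j=3: u_3=47/48 ∈ [6/7, 1) → index 2

0 0 0 2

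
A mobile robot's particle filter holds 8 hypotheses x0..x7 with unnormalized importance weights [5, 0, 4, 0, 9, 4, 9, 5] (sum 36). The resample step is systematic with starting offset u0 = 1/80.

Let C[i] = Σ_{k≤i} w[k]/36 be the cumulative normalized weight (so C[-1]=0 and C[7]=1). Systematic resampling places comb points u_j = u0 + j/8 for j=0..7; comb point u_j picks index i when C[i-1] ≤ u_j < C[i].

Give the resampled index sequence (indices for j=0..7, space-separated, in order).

C = [5/36, 5/36, 1/4, 1/4, 1/2, 11/18, 31/36, 1]
j=0: u_0=1/80 ∈ [0, 5/36) → index 0
j=1: u_1=11/80 ∈ [0, 5/36) → index 0
j=2: u_2=21/80 ∈ [1/4, 1/2) → index 4
j=3: u_3=31/80 ∈ [1/4, 1/2) → index 4
j=4: u_4=41/80 ∈ [1/2, 11/18) → index 5
j=5: u_5=51/80 ∈ [11/18, 31/36) → index 6
j=6: u_6=61/80 ∈ [11/18, 31/36) → index 6
j=7: u_7=71/80 ∈ [31/36, 1) → index 7

0 0 4 4 5 6 6 7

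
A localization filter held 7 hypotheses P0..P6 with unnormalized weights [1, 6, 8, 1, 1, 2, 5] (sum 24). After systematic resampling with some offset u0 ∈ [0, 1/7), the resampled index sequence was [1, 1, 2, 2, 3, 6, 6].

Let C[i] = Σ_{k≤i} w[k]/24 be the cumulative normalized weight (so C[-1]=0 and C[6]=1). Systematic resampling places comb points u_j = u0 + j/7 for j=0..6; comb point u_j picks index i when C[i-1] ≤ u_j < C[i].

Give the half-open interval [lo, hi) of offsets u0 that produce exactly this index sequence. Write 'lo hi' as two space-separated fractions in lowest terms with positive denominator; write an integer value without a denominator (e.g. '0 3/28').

13/168 2/21

C = [1/24, 7/24, 5/8, 2/3, 17/24, 19/24, 1]
j=0 picked index 1: u0 ∈ [1/24, 7/24)
j=1 picked index 1: u0 ∈ [-17/168, 25/168)
j=2 picked index 2: u0 ∈ [1/168, 19/56)
j=3 picked index 2: u0 ∈ [-23/168, 11/56)
j=4 picked index 3: u0 ∈ [3/56, 2/21)
j=5 picked index 6: u0 ∈ [13/168, 2/7)
j=6 picked index 6: u0 ∈ [-11/168, 1/7)
intersection: [13/168, 2/21)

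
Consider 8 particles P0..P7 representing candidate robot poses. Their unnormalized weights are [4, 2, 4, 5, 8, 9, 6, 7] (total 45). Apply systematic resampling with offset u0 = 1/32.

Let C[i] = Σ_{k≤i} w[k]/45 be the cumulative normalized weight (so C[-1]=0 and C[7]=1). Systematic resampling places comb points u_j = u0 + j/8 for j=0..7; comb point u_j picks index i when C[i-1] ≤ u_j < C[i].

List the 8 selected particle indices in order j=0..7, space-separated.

0 2 3 4 5 5 6 7

C = [4/45, 2/15, 2/9, 1/3, 23/45, 32/45, 38/45, 1]
j=0: u_0=1/32 ∈ [0, 4/45) → index 0
j=1: u_1=5/32 ∈ [2/15, 2/9) → index 2
j=2: u_2=9/32 ∈ [2/9, 1/3) → index 3
j=3: u_3=13/32 ∈ [1/3, 23/45) → index 4
j=4: u_4=17/32 ∈ [23/45, 32/45) → index 5
j=5: u_5=21/32 ∈ [23/45, 32/45) → index 5
j=6: u_6=25/32 ∈ [32/45, 38/45) → index 6
j=7: u_7=29/32 ∈ [38/45, 1) → index 7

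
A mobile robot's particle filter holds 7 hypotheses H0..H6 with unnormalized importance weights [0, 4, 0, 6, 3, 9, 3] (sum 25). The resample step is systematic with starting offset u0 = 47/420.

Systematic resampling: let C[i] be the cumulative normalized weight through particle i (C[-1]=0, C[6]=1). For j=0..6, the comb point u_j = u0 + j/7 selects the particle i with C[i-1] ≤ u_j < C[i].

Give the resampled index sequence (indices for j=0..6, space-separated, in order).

C = [0, 4/25, 4/25, 2/5, 13/25, 22/25, 1]
j=0: u_0=47/420 ∈ [0, 4/25) → index 1
j=1: u_1=107/420 ∈ [4/25, 2/5) → index 3
j=2: u_2=167/420 ∈ [4/25, 2/5) → index 3
j=3: u_3=227/420 ∈ [13/25, 22/25) → index 5
j=4: u_4=41/60 ∈ [13/25, 22/25) → index 5
j=5: u_5=347/420 ∈ [13/25, 22/25) → index 5
j=6: u_6=407/420 ∈ [22/25, 1) → index 6

1 3 3 5 5 5 6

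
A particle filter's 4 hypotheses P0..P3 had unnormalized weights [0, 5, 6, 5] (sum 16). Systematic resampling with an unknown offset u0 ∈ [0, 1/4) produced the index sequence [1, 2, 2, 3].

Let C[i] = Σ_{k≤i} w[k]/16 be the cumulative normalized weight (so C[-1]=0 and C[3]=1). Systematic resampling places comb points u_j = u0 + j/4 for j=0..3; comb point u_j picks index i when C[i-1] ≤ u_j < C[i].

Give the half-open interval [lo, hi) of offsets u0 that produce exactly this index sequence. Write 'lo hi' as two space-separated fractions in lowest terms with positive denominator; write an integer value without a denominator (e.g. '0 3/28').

1/16 3/16

C = [0, 5/16, 11/16, 1]
j=0 picked index 1: u0 ∈ [0, 5/16)
j=1 picked index 2: u0 ∈ [1/16, 7/16)
j=2 picked index 2: u0 ∈ [-3/16, 3/16)
j=3 picked index 3: u0 ∈ [-1/16, 1/4)
intersection: [1/16, 3/16)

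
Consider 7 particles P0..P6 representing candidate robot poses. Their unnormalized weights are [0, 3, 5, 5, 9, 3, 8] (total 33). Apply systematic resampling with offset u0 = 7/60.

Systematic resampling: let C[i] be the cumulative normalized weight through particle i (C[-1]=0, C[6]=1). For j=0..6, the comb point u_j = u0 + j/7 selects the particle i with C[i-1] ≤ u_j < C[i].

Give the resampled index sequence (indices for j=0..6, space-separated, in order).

2 3 4 4 5 6 6

C = [0, 1/11, 8/33, 13/33, 2/3, 25/33, 1]
j=0: u_0=7/60 ∈ [1/11, 8/33) → index 2
j=1: u_1=109/420 ∈ [8/33, 13/33) → index 3
j=2: u_2=169/420 ∈ [13/33, 2/3) → index 4
j=3: u_3=229/420 ∈ [13/33, 2/3) → index 4
j=4: u_4=289/420 ∈ [2/3, 25/33) → index 5
j=5: u_5=349/420 ∈ [25/33, 1) → index 6
j=6: u_6=409/420 ∈ [25/33, 1) → index 6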